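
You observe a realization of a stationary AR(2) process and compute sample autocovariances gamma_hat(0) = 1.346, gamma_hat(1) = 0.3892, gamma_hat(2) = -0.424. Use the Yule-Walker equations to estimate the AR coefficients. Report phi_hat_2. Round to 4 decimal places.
\hat\phi_{2} = -0.4350

The Yule-Walker equations for an AR(p) process read, in matrix form,
  Gamma_p phi = r_p,   with   (Gamma_p)_{ij} = gamma(|i - j|),
                       (r_p)_i = gamma(i),   i,j = 1..p.
Substitute the sample gammas (Toeplitz matrix and right-hand side of size 2):
  Gamma_p = [[1.346, 0.3892], [0.3892, 1.346]]
  r_p     = [0.3892, -0.424]
Written out:
  1.346 phi_1 + 0.3892 phi_2 = 0.3892
  0.3892 phi_1 + 1.346 phi_2 = -0.424
Solve by Cramer's rule:
  det = gamma(0)^2 - gamma(1)^2 = (1.346)^2 - (0.3892)^2 = 1.811716 - 0.15147664 = 1.66023936
  phi_hat_1 = [gamma(1) gamma(0) - gamma(1) gamma(2)] / det = [(0.3892)(1.346) - (0.3892)(-0.424)] / 1.66023936 = 0.688884 / 1.66023936 = 0.4149
  phi_hat_2 = [gamma(0) gamma(2) - gamma(1)^2] / det = [(1.346)(-0.424) - (0.3892)^2] / 1.66023936 = -0.72218064 / 1.66023936 = -0.435
So phi_hat = [0.4149, -0.4350].
Therefore phi_hat_2 = -0.4350.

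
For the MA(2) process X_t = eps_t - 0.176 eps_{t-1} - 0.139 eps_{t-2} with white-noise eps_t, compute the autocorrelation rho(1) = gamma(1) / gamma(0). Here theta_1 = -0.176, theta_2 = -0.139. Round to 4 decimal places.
\rho(1) = -0.1443

For an MA(q) process with theta_0 = 1, the autocovariance is
  gamma(k) = sigma^2 * sum_{i=0..q-k} theta_i * theta_{i+k},
and rho(k) = gamma(k) / gamma(0). Sigma^2 cancels.
  numerator   = (1)*(-0.176) + (-0.176)*(-0.139) = -0.151536.
  denominator = (1)^2 + (-0.176)^2 + (-0.139)^2 = 1.050297.
  rho(1) = -0.151536 / 1.050297 = -0.1443.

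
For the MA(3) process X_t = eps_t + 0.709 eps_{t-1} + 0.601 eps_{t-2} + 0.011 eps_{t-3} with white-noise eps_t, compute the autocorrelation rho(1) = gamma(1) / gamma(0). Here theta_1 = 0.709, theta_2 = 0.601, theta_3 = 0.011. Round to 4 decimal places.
\rho(1) = 0.6125

For an MA(q) process with theta_0 = 1, the autocovariance is
  gamma(k) = sigma^2 * sum_{i=0..q-k} theta_i * theta_{i+k},
and rho(k) = gamma(k) / gamma(0). Sigma^2 cancels.
  numerator   = (1)*(0.709) + (0.709)*(0.601) + (0.601)*(0.011) = 1.14172.
  denominator = (1)^2 + (0.709)^2 + (0.601)^2 + (0.011)^2 = 1.864003.
  rho(1) = 1.14172 / 1.864003 = 0.6125.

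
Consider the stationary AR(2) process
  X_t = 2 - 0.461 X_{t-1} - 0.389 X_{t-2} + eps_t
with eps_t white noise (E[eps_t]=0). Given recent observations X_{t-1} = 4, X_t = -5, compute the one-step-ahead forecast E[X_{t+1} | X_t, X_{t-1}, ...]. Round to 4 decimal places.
E[X_{t+1} \mid \mathcal F_t] = 2.7490

For an AR(p) model X_t = c + sum_i phi_i X_{t-i} + eps_t, the
one-step-ahead conditional mean is
  E[X_{t+1} | X_t, ...] = c + sum_i phi_i X_{t+1-i}.
Substitute known values:
  E[X_{t+1} | ...] = 2 + (-0.461) * (-5) + (-0.389) * (4)
                   = 2.7490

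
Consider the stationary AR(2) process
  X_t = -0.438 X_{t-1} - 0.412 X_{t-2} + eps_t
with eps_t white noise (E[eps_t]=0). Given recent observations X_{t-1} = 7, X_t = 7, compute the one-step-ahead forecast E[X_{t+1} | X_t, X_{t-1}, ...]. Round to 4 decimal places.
E[X_{t+1} \mid \mathcal F_t] = -5.9500

For an AR(p) model X_t = c + sum_i phi_i X_{t-i} + eps_t, the
one-step-ahead conditional mean is
  E[X_{t+1} | X_t, ...] = c + sum_i phi_i X_{t+1-i}.
Substitute known values:
  E[X_{t+1} | ...] = (-0.438) * (7) + (-0.412) * (7)
                   = -5.9500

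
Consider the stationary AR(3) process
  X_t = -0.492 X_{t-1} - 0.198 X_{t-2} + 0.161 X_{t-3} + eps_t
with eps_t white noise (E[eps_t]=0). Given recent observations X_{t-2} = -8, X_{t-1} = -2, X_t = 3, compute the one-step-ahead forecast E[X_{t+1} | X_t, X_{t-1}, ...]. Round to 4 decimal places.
E[X_{t+1} \mid \mathcal F_t] = -2.3680

For an AR(p) model X_t = c + sum_i phi_i X_{t-i} + eps_t, the
one-step-ahead conditional mean is
  E[X_{t+1} | X_t, ...] = c + sum_i phi_i X_{t+1-i}.
Substitute known values:
  E[X_{t+1} | ...] = (-0.492) * (3) + (-0.198) * (-2) + (0.161) * (-8)
                   = -2.3680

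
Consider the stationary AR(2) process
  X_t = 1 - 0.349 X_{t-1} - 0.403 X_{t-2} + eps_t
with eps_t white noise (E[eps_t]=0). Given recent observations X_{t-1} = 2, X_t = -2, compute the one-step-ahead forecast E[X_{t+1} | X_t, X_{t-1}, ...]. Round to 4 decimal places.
E[X_{t+1} \mid \mathcal F_t] = 0.8920

For an AR(p) model X_t = c + sum_i phi_i X_{t-i} + eps_t, the
one-step-ahead conditional mean is
  E[X_{t+1} | X_t, ...] = c + sum_i phi_i X_{t+1-i}.
Substitute known values:
  E[X_{t+1} | ...] = 1 + (-0.349) * (-2) + (-0.403) * (2)
                   = 0.8920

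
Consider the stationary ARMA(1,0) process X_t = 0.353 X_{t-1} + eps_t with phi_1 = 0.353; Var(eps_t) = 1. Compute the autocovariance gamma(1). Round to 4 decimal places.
\gamma(1) = 0.4032

Multiply the model equation by X_{t-k} and take expectations. With theta_0 = psi_0 = 1 and psi_j the MA(infinity) weights, this gives
  gamma(k) - sum_i phi_i gamma(k-i) = c_k,
  c_k = sigma^2 * sum_{j=k..q} theta_j psi_{j-k}   (c_k = 0 for k > q),
using gamma(-m) = gamma(m).
Pure AR (q = 0): c_0 = sigma^2 = 1, c_k = 0 for k >= 1.
Equations for k = 0 and k = 1 (AR order 1):
  gamma(0) = phi_1 gamma(1) + c_0
  gamma(1) = phi_1 gamma(0) + c_1
Substituting the second into the first: gamma(0) (1 - phi_1^2) = c_0 + phi_1 c_1, so
  gamma(0) = c_0 / (1 - phi_1^2) = 1 / (1 - (0.353)^2) = 1 / 0.875391 = 1.142347.
  gamma(1) = phi_1 gamma(0) = (0.353)(1.142347) = 0.403248.
Therefore gamma(1) = 0.4032 (to 4 decimal places).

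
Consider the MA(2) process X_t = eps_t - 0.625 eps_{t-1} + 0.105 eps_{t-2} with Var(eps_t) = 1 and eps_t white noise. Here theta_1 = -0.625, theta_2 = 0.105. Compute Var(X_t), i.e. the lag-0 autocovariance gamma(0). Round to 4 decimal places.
\gamma(0) = 1.4017

For an MA(q) process X_t = eps_t + sum_i theta_i eps_{t-i} with
Var(eps_t) = sigma^2, the variance is
  gamma(0) = sigma^2 * (1 + sum_i theta_i^2).
  sum_i theta_i^2 = (-0.625)^2 + (0.105)^2 = 0.390625 + 0.011025 = 0.40165.
  gamma(0) = 1 * (1 + 0.40165) = 1 * 1.40165 = 1.40165, which rounds to 1.4017.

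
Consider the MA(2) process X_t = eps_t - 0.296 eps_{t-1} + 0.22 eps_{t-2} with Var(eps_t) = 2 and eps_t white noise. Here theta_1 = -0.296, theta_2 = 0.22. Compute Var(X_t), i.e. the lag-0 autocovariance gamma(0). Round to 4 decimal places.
\gamma(0) = 2.2720

For an MA(q) process X_t = eps_t + sum_i theta_i eps_{t-i} with
Var(eps_t) = sigma^2, the variance is
  gamma(0) = sigma^2 * (1 + sum_i theta_i^2).
  sum_i theta_i^2 = (-0.296)^2 + (0.22)^2 = 0.087616 + 0.0484 = 0.136016.
  gamma(0) = 2 * (1 + 0.136016) = 2 * 1.136016 = 2.272032, which rounds to 2.2720.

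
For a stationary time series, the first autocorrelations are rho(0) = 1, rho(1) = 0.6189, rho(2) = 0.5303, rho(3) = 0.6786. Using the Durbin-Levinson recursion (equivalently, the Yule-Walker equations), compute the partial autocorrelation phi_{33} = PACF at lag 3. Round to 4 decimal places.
\phi_{33} = 0.4830

The PACF at lag k is phi_{kk}, the last component of the solution
to the Yule-Walker system G_k phi = r_k where
  (G_k)_{ij} = rho(|i - j|), (r_k)_i = rho(i), i,j = 1..k.
Equivalently, Durbin-Levinson gives phi_{kk} iteratively:
  phi_{11} = rho(1)
  phi_{kk} = [rho(k) - sum_{j=1..k-1} phi_{k-1,j} rho(k-j)]
            / [1 - sum_{j=1..k-1} phi_{k-1,j} rho(j)],
  phi_{k,j} = phi_{k-1,j} - phi_{kk} phi_{k-1,k-j},  j = 1..k-1.
Step k = 1:
  phi_11 = rho(1) = 0.6189.
Step k = 2:
  phi_22 = [rho(2) - phi_11 rho(1)] / [1 - phi_11 rho(1)] = [0.5303 - (0.6189)(0.6189)] / [1 - (0.6189)(0.6189)]
         = 0.14726279 / 0.61696279 = 0.23869.
  Update: phi_21 = phi_11 - phi_22 phi_11 = 0.6189 - (0.23869)(0.6189) = 0.471175.
Step k = 3:
  phi_33 = [rho(3) - phi_21 rho(2) - phi_22 rho(1)] / [1 - phi_21 rho(1) - phi_22 rho(2)]
    numerator   = 0.6786 - (0.471175)(0.5303) - (0.23869)(0.6189) = 0.28101081
    denominator = 1 - (0.471175)(0.6189) - (0.23869)(0.5303) = 0.58181265
  phi_33 = 0.28101081 / 0.58181265 = 0.483.
Therefore phi_{33} = 0.4830.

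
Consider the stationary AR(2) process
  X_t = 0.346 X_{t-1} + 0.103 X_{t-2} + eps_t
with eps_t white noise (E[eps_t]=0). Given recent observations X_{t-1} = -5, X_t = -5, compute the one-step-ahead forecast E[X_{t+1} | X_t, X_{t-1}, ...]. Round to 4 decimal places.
E[X_{t+1} \mid \mathcal F_t] = -2.2450

For an AR(p) model X_t = c + sum_i phi_i X_{t-i} + eps_t, the
one-step-ahead conditional mean is
  E[X_{t+1} | X_t, ...] = c + sum_i phi_i X_{t+1-i}.
Substitute known values:
  E[X_{t+1} | ...] = (0.346) * (-5) + (0.103) * (-5)
                   = -2.2450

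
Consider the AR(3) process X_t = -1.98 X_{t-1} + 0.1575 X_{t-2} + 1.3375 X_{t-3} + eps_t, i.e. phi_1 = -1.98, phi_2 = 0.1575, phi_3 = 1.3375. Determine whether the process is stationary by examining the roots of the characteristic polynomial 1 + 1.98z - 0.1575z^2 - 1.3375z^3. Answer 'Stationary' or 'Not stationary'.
\text{Not stationary}

The AR(p) characteristic polynomial is P(z) = 1 + 1.98z - 0.1575z^2 - 1.3375z^3.
Stationarity requires all roots to lie outside the unit circle, i.e. |z| > 1 for every root.
Degree 3: look for a simple real root z0 first, then factor out (1 - z/z0) and solve the remaining quadratic.
Testing z0 = -0.8: P(-0.8) = 1 + (1.98)(-0.8) + (-0.1575)(-0.8)^2 + (-1.3375)(-0.8)^3
  = 1 + (-1.584) + (-0.1008) + (0.6848) = 0.  So z_0 = -0.8 is a root, |z_0| = 0.8.
Divide out the factor (1 + 1.25 z) = (1 - z/z0) (since 1/z0 = -1.25):
  P(z) = (1 + 1.25 z)(1 + (0.73) z + (-1.07) z^2)
  [check: z-coef 0.73 - (-1.25) = 1.98; z^2-coef -1.07 - (-1.25)(0.73) = -0.1575; z^3-coef -(-1.25)(-1.07) = -1.3375.]
Remaining roots from the quadratic factor 1 + (0.73) z + (-1.07) z^2:
  Set 1 + (0.73) z + (-1.07) z^2 = 0, i.e. a z^2 + b z + c = 0 with a = -1.07, b = 0.73, c = 1.
  Discriminant D = b^2 - 4ac = (0.73)^2 - 4*(-1.07)*1 = 0.5329 - (-4.28) = 4.8129.
  D >= 0, so the roots are real: z = (-b +/- sqrt(D)) / (2a) = (-0.73 +/- 2.193832) / (-2.14).
    z_1 = (-0.73 + 2.193832) / (-2.14) = -0.684,   |z_1| = 0.684.
    z_2 = (-0.73 - 2.193832) / (-2.14) = 1.3663,   |z_2| = 1.3663.
Moduli of all roots: 0.8000, 0.6840, 1.3663.
All moduli strictly greater than 1? No.
Verdict: Not stationary.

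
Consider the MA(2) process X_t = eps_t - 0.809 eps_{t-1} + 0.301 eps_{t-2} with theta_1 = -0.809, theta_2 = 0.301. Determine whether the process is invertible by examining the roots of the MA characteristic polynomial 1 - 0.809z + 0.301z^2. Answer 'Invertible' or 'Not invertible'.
\text{Invertible}

The MA(q) characteristic polynomial is P(z) = 1 - 0.809z + 0.301z^2.
Invertibility requires all roots to lie outside the unit circle, i.e. |z| > 1 for every root.
Set 1 + (-0.809) z + (0.301) z^2 = 0, i.e. a z^2 + b z + c = 0 with a = 0.301, b = -0.809, c = 1.
Discriminant D = b^2 - 4ac = (-0.809)^2 - 4*(0.301)*1 = 0.654481 - (1.204) = -0.549519.
D < 0, so the roots are the complex-conjugate pair z = (-b +/- i sqrt(-D)) / (2a) = 1.3439 +/- 1.2314i.
For a conjugate pair |z|^2 = z * conj(z) = (product of roots) = c/a = 1/(0.301) = 3.322259, so |z| = sqrt(3.322259) = 1.8227 for both roots.
Moduli of all roots: 1.8227, 1.8227.
All moduli strictly greater than 1? Yes.
Verdict: Invertible.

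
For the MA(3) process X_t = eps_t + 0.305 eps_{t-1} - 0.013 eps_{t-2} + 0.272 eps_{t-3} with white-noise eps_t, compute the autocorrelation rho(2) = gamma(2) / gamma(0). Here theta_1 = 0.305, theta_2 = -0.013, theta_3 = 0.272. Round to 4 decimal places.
\rho(2) = 0.0599

For an MA(q) process with theta_0 = 1, the autocovariance is
  gamma(k) = sigma^2 * sum_{i=0..q-k} theta_i * theta_{i+k},
and rho(k) = gamma(k) / gamma(0). Sigma^2 cancels.
  numerator   = (1)*(-0.013) + (0.305)*(0.272) = 0.06996.
  denominator = (1)^2 + (0.305)^2 + (-0.013)^2 + (0.272)^2 = 1.167178.
  rho(2) = 0.06996 / 1.167178 = 0.0599.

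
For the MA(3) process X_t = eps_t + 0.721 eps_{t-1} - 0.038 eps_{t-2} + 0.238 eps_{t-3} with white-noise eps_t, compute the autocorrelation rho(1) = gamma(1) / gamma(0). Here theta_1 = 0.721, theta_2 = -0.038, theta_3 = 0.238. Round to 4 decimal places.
\rho(1) = 0.4338

For an MA(q) process with theta_0 = 1, the autocovariance is
  gamma(k) = sigma^2 * sum_{i=0..q-k} theta_i * theta_{i+k},
and rho(k) = gamma(k) / gamma(0). Sigma^2 cancels.
  numerator   = (1)*(0.721) + (0.721)*(-0.038) + (-0.038)*(0.238) = 0.684558.
  denominator = (1)^2 + (0.721)^2 + (-0.038)^2 + (0.238)^2 = 1.577929.
  rho(1) = 0.684558 / 1.577929 = 0.4338.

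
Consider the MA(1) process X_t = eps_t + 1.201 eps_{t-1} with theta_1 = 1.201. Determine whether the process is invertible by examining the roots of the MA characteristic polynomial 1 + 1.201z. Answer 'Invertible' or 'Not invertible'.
\text{Not invertible}

The MA(q) characteristic polynomial is P(z) = 1 + 1.201z.
Invertibility requires all roots to lie outside the unit circle, i.e. |z| > 1 for every root.
This is linear in z: 1 + (1.201) z = 0  =>  z = -1/(1.201) = -0.832639,  |z| = 0.832639.
Moduli of all roots: 0.8326.
All moduli strictly greater than 1? No.
Verdict: Not invertible.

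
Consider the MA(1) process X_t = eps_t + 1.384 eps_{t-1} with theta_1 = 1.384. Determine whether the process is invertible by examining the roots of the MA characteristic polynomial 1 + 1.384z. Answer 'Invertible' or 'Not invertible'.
\text{Not invertible}

The MA(q) characteristic polynomial is P(z) = 1 + 1.384z.
Invertibility requires all roots to lie outside the unit circle, i.e. |z| > 1 for every root.
This is linear in z: 1 + (1.384) z = 0  =>  z = -1/(1.384) = -0.722543,  |z| = 0.722543.
Moduli of all roots: 0.7225.
All moduli strictly greater than 1? No.
Verdict: Not invertible.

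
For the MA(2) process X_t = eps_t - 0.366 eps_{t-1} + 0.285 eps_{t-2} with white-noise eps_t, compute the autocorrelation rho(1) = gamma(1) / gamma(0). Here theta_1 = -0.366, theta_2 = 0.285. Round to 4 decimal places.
\rho(1) = -0.3870

For an MA(q) process with theta_0 = 1, the autocovariance is
  gamma(k) = sigma^2 * sum_{i=0..q-k} theta_i * theta_{i+k},
and rho(k) = gamma(k) / gamma(0). Sigma^2 cancels.
  numerator   = (1)*(-0.366) + (-0.366)*(0.285) = -0.47031.
  denominator = (1)^2 + (-0.366)^2 + (0.285)^2 = 1.215181.
  rho(1) = -0.47031 / 1.215181 = -0.3870.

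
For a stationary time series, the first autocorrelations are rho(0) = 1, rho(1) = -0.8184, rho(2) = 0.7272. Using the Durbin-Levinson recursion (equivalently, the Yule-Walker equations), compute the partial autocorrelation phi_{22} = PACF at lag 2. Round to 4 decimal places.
\phi_{22} = 0.1739

The PACF at lag k is phi_{kk}, the last component of the solution
to the Yule-Walker system G_k phi = r_k where
  (G_k)_{ij} = rho(|i - j|), (r_k)_i = rho(i), i,j = 1..k.
Equivalently, Durbin-Levinson gives phi_{kk} iteratively:
  phi_{11} = rho(1)
  phi_{kk} = [rho(k) - sum_{j=1..k-1} phi_{k-1,j} rho(k-j)]
            / [1 - sum_{j=1..k-1} phi_{k-1,j} rho(j)],
  phi_{k,j} = phi_{k-1,j} - phi_{kk} phi_{k-1,k-j},  j = 1..k-1.
Step k = 1:
  phi_11 = rho(1) = -0.8184.
Step k = 2:
  phi_22 = [rho(2) - phi_11 rho(1)] / [1 - phi_11 rho(1)] = [0.7272 - (-0.8184)(-0.8184)] / [1 - (-0.8184)(-0.8184)]
         = 0.05742144 / 0.33022144 = 0.1739.
Therefore phi_{22} = 0.1739.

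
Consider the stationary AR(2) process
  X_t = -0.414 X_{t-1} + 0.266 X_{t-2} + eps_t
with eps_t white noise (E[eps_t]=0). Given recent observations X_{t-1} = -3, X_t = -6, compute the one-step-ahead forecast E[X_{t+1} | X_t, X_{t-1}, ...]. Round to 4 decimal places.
E[X_{t+1} \mid \mathcal F_t] = 1.6860

For an AR(p) model X_t = c + sum_i phi_i X_{t-i} + eps_t, the
one-step-ahead conditional mean is
  E[X_{t+1} | X_t, ...] = c + sum_i phi_i X_{t+1-i}.
Substitute known values:
  E[X_{t+1} | ...] = (-0.414) * (-6) + (0.266) * (-3)
                   = 1.6860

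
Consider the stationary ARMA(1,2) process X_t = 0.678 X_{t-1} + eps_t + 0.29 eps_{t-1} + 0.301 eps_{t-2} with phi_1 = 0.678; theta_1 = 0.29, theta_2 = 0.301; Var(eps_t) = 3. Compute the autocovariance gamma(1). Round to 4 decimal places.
\gamma(1) = 9.1339

Multiply the model equation by X_{t-k} and take expectations. With theta_0 = psi_0 = 1 and psi_j the MA(infinity) weights, this gives
  gamma(k) - sum_i phi_i gamma(k-i) = c_k,
  c_k = sigma^2 * sum_{j=k..q} theta_j psi_{j-k}   (c_k = 0 for k > q),
using gamma(-m) = gamma(m).
psi-weights needed (psi_j = theta_j + sum_i phi_i psi_{j-i}):
  psi_1 = theta_1 + phi_1 = 0.29 + (0.678) = 0.968
  psi_2 = theta_2 + phi_1 psi_1 = 0.301 + (0.678)(0.968) = 0.957304
Right-hand sides:
  c_0 = sigma^2 (1 + theta_1 psi_1 + theta_2 psi_2) = 3 * (1 + (0.29)(0.968) + (0.301)(0.957304)) = 3 * 1.568869 = 4.706606
  c_1 = sigma^2 (theta_1 + theta_2 psi_1) = 3 * (0.29 + (0.301)(0.968)) = 1.744104
  c_2 = sigma^2 theta_2 = 3 * (0.301) = 0.903
Equations for k = 0 and k = 1 (AR order 1):
  gamma(0) = phi_1 gamma(1) + c_0
  gamma(1) = phi_1 gamma(0) + c_1
Substituting the second into the first: gamma(0) (1 - phi_1^2) = c_0 + phi_1 c_1, so
  gamma(0) = (c_0 + phi_1 c_1) / (1 - phi_1^2) = (4.706606 + (0.678)(1.744104)) / (1 - (0.678)^2) = 5.889108 / 0.540316 = 10.899377.
  gamma(1) = phi_1 gamma(0) + c_1 = (0.678)(10.899377) + (1.744104) = 9.133882.
Therefore gamma(1) = 9.1339 (to 4 decimal places).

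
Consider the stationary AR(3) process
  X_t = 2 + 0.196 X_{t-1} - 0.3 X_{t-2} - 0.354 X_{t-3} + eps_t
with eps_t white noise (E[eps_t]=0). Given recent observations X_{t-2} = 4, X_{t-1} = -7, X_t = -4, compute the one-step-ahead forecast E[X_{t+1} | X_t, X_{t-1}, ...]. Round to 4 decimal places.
E[X_{t+1} \mid \mathcal F_t] = 1.9000

For an AR(p) model X_t = c + sum_i phi_i X_{t-i} + eps_t, the
one-step-ahead conditional mean is
  E[X_{t+1} | X_t, ...] = c + sum_i phi_i X_{t+1-i}.
Substitute known values:
  E[X_{t+1} | ...] = 2 + (0.196) * (-4) + (-0.3) * (-7) + (-0.354) * (4)
                   = 1.9000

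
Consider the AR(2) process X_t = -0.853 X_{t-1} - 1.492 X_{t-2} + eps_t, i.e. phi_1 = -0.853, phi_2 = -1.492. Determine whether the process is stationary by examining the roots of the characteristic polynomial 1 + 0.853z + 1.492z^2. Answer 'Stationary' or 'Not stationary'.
\text{Not stationary}

The AR(p) characteristic polynomial is P(z) = 1 + 0.853z + 1.492z^2.
Stationarity requires all roots to lie outside the unit circle, i.e. |z| > 1 for every root.
Set 1 + (0.853) z + (1.492) z^2 = 0, i.e. a z^2 + b z + c = 0 with a = 1.492, b = 0.853, c = 1.
Discriminant D = b^2 - 4ac = (0.853)^2 - 4*(1.492)*1 = 0.727609 - (5.968) = -5.240391.
D < 0, so the roots are the complex-conjugate pair z = (-b +/- i sqrt(-D)) / (2a) = -0.2859 +/- 0.7672i.
For a conjugate pair |z|^2 = z * conj(z) = (product of roots) = c/a = 1/(1.492) = 0.670241, so |z| = sqrt(0.670241) = 0.8187 for both roots.
Moduli of all roots: 0.8187, 0.8187.
All moduli strictly greater than 1? No.
Verdict: Not stationary.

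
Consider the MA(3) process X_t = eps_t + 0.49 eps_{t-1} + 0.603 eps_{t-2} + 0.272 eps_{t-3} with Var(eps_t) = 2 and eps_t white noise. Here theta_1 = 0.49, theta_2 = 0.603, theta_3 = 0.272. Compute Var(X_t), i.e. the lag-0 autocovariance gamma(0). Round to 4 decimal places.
\gamma(0) = 3.3554

For an MA(q) process X_t = eps_t + sum_i theta_i eps_{t-i} with
Var(eps_t) = sigma^2, the variance is
  gamma(0) = sigma^2 * (1 + sum_i theta_i^2).
  sum_i theta_i^2 = (0.49)^2 + (0.603)^2 + (0.272)^2 = 0.2401 + 0.363609 + 0.073984 = 0.677693.
  gamma(0) = 2 * (1 + 0.677693) = 2 * 1.677693 = 3.355386, which rounds to 3.3554.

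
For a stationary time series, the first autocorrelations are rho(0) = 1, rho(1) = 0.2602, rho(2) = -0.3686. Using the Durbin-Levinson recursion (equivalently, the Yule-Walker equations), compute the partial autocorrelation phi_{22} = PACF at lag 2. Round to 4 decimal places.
\phi_{22} = -0.4680

The PACF at lag k is phi_{kk}, the last component of the solution
to the Yule-Walker system G_k phi = r_k where
  (G_k)_{ij} = rho(|i - j|), (r_k)_i = rho(i), i,j = 1..k.
Equivalently, Durbin-Levinson gives phi_{kk} iteratively:
  phi_{11} = rho(1)
  phi_{kk} = [rho(k) - sum_{j=1..k-1} phi_{k-1,j} rho(k-j)]
            / [1 - sum_{j=1..k-1} phi_{k-1,j} rho(j)],
  phi_{k,j} = phi_{k-1,j} - phi_{kk} phi_{k-1,k-j},  j = 1..k-1.
Step k = 1:
  phi_11 = rho(1) = 0.2602.
Step k = 2:
  phi_22 = [rho(2) - phi_11 rho(1)] / [1 - phi_11 rho(1)] = [-0.3686 - (0.2602)(0.2602)] / [1 - (0.2602)(0.2602)]
         = -0.43630404 / 0.93229596 = -0.468.
Therefore phi_{22} = -0.4680.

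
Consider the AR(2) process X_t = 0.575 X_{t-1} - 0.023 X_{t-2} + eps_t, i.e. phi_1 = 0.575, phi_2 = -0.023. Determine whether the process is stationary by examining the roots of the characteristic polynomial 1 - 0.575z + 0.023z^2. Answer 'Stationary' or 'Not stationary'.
\text{Stationary}

The AR(p) characteristic polynomial is P(z) = 1 - 0.575z + 0.023z^2.
Stationarity requires all roots to lie outside the unit circle, i.e. |z| > 1 for every root.
Set 1 + (-0.575) z + (0.023) z^2 = 0, i.e. a z^2 + b z + c = 0 with a = 0.023, b = -0.575, c = 1.
Discriminant D = b^2 - 4ac = (-0.575)^2 - 4*(0.023)*1 = 0.330625 - (0.092) = 0.238625.
D >= 0, so the roots are real: z = (-b +/- sqrt(D)) / (2a) = (0.575 +/- 0.488493) / (0.046).
  z_1 = (0.575 + 0.488493) / (0.046) = 23.1194,   |z_1| = 23.1194.
  z_2 = (0.575 - 0.488493) / (0.046) = 1.8806,   |z_2| = 1.8806.
Moduli of all roots: 23.1194, 1.8806.
All moduli strictly greater than 1? Yes.
Verdict: Stationary.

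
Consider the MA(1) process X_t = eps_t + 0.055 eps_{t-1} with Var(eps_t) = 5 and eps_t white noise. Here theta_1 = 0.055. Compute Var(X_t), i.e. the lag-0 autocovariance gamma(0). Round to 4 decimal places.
\gamma(0) = 5.0151

For an MA(q) process X_t = eps_t + sum_i theta_i eps_{t-i} with
Var(eps_t) = sigma^2, the variance is
  gamma(0) = sigma^2 * (1 + sum_i theta_i^2).
  sum_i theta_i^2 = (0.055)^2 = 0.003025.
  gamma(0) = 5 * (1 + 0.003025) = 5 * 1.003025 = 5.015125, which rounds to 5.0151.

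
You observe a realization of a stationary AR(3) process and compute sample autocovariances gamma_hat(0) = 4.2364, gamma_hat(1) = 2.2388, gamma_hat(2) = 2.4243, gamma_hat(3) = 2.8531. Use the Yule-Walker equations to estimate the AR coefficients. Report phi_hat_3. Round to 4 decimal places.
\hat\phi_{3} = 0.4640

The Yule-Walker equations for an AR(p) process read, in matrix form,
  Gamma_p phi = r_p,   with   (Gamma_p)_{ij} = gamma(|i - j|),
                       (r_p)_i = gamma(i),   i,j = 1..p.
Substitute the sample gammas (Toeplitz matrix and right-hand side of size 3):
  Gamma_p = [[4.2364, 2.2388, 2.4243], [2.2388, 4.2364, 2.2388], [2.4243, 2.2388, 4.2364]]
  r_p     = [2.2388, 2.4243, 2.8531]
Written out (R1..R3):
  (R1) 4.2364 phi_1 + 2.2388 phi_2 + 2.4243 phi_3 = 2.2388
  (R2) 2.2388 phi_1 + 4.2364 phi_2 + 2.2388 phi_3 = 2.4243
  (R3) 2.4243 phi_1 + 2.2388 phi_2 + 4.2364 phi_3 = 2.8531
Gaussian elimination:
  R2 <- R2 - (2.2388/4.2364) R1 = R2 - (0.528468) R1:  3.053267 phi_2 + 0.957636 phi_3 = 1.241167
  R3 <- R3 - (2.4243/4.2364) R1 = R3 - (0.572255) R1:  0.957636 phi_2 + 2.849083 phi_3 = 1.571936
  R3 <- R3 - (0.957636/3.053267) R2 = R3 - (0.313643) R2:  2.548727 phi_3 = 1.182653
Back-substitution:
  phi_hat_3 = 1.182653 / 2.548727 = 0.464017
  phi_hat_2 = (1.241167 - (0.957636)(0.464017)) / 3.053267 = 0.260969
  phi_hat_1 = (2.2388 - (2.2388)(0.260969) - (2.4243)(0.464017)) / 4.2364 = 0.125018
So phi_hat = [0.1250, 0.2610, 0.4640].
Therefore phi_hat_3 = 0.4640.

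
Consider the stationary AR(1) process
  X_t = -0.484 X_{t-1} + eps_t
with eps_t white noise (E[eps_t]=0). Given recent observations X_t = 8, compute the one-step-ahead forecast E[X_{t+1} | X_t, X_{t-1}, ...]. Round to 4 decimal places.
E[X_{t+1} \mid \mathcal F_t] = -3.8720

For an AR(p) model X_t = c + sum_i phi_i X_{t-i} + eps_t, the
one-step-ahead conditional mean is
  E[X_{t+1} | X_t, ...] = c + sum_i phi_i X_{t+1-i}.
Substitute known values:
  E[X_{t+1} | ...] = (-0.484) * (8)
                   = -3.8720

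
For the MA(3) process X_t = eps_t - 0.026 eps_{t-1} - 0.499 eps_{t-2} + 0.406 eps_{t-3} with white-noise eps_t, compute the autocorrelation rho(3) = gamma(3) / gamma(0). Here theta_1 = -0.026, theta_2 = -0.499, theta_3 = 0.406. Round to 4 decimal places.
\rho(3) = 0.2870

For an MA(q) process with theta_0 = 1, the autocovariance is
  gamma(k) = sigma^2 * sum_{i=0..q-k} theta_i * theta_{i+k},
and rho(k) = gamma(k) / gamma(0). Sigma^2 cancels.
  numerator   = (1)*(0.406) = 0.406.
  denominator = (1)^2 + (-0.026)^2 + (-0.499)^2 + (0.406)^2 = 1.414513.
  rho(3) = 0.406 / 1.414513 = 0.2870.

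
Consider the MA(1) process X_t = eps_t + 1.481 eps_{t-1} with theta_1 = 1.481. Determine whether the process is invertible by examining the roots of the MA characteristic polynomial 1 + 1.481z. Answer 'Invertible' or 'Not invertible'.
\text{Not invertible}

The MA(q) characteristic polynomial is P(z) = 1 + 1.481z.
Invertibility requires all roots to lie outside the unit circle, i.e. |z| > 1 for every root.
This is linear in z: 1 + (1.481) z = 0  =>  z = -1/(1.481) = -0.675219,  |z| = 0.675219.
Moduli of all roots: 0.6752.
All moduli strictly greater than 1? No.
Verdict: Not invertible.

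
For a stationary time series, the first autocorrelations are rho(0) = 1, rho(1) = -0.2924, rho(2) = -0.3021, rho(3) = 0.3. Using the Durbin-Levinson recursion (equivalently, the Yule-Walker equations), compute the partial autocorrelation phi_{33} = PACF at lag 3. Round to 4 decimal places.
\phi_{33} = 0.0670

The PACF at lag k is phi_{kk}, the last component of the solution
to the Yule-Walker system G_k phi = r_k where
  (G_k)_{ij} = rho(|i - j|), (r_k)_i = rho(i), i,j = 1..k.
Equivalently, Durbin-Levinson gives phi_{kk} iteratively:
  phi_{11} = rho(1)
  phi_{kk} = [rho(k) - sum_{j=1..k-1} phi_{k-1,j} rho(k-j)]
            / [1 - sum_{j=1..k-1} phi_{k-1,j} rho(j)],
  phi_{k,j} = phi_{k-1,j} - phi_{kk} phi_{k-1,k-j},  j = 1..k-1.
Step k = 1:
  phi_11 = rho(1) = -0.2924.
Step k = 2:
  phi_22 = [rho(2) - phi_11 rho(1)] / [1 - phi_11 rho(1)] = [-0.3021 - (-0.2924)(-0.2924)] / [1 - (-0.2924)(-0.2924)]
         = -0.38759776 / 0.91450224 = -0.423835.
  Update: phi_21 = phi_11 - phi_22 phi_11 = -0.2924 - (-0.423835)(-0.2924) = -0.416329.
Step k = 3:
  phi_33 = [rho(3) - phi_21 rho(2) - phi_22 rho(1)] / [1 - phi_21 rho(1) - phi_22 rho(2)]
    numerator   = 0.3 - (-0.416329)(-0.3021) - (-0.423835)(-0.2924) = 0.05029767
    denominator = 1 - (-0.416329)(-0.2924) - (-0.423835)(-0.3021) = 0.75022487
  phi_33 = 0.05029767 / 0.75022487 = 0.067.
Therefore phi_{33} = 0.0670.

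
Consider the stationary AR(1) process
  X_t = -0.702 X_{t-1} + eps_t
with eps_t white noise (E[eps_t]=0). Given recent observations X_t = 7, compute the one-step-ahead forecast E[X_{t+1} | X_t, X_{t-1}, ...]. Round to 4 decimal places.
E[X_{t+1} \mid \mathcal F_t] = -4.9140

For an AR(p) model X_t = c + sum_i phi_i X_{t-i} + eps_t, the
one-step-ahead conditional mean is
  E[X_{t+1} | X_t, ...] = c + sum_i phi_i X_{t+1-i}.
Substitute known values:
  E[X_{t+1} | ...] = (-0.702) * (7)
                   = -4.9140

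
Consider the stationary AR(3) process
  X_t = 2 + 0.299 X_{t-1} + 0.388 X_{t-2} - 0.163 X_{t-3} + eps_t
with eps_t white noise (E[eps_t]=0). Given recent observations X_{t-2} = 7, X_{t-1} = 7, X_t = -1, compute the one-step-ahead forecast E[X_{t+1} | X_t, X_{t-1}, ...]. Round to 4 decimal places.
E[X_{t+1} \mid \mathcal F_t] = 3.2760

For an AR(p) model X_t = c + sum_i phi_i X_{t-i} + eps_t, the
one-step-ahead conditional mean is
  E[X_{t+1} | X_t, ...] = c + sum_i phi_i X_{t+1-i}.
Substitute known values:
  E[X_{t+1} | ...] = 2 + (0.299) * (-1) + (0.388) * (7) + (-0.163) * (7)
                   = 3.2760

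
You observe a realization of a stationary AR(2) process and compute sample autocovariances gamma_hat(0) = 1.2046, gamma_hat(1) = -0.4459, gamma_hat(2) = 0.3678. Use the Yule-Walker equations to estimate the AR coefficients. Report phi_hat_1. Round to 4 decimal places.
\hat\phi_{1} = -0.2980

The Yule-Walker equations for an AR(p) process read, in matrix form,
  Gamma_p phi = r_p,   with   (Gamma_p)_{ij} = gamma(|i - j|),
                       (r_p)_i = gamma(i),   i,j = 1..p.
Substitute the sample gammas (Toeplitz matrix and right-hand side of size 2):
  Gamma_p = [[1.2046, -0.4459], [-0.4459, 1.2046]]
  r_p     = [-0.4459, 0.3678]
Written out:
  1.2046 phi_1 - 0.4459 phi_2 = -0.4459
  -0.4459 phi_1 + 1.2046 phi_2 = 0.3678
Solve by Cramer's rule:
  det = gamma(0)^2 - gamma(1)^2 = (1.2046)^2 - (-0.4459)^2 = 1.45106116 - 0.19882681 = 1.25223435
  phi_hat_1 = [gamma(1) gamma(0) - gamma(1) gamma(2)] / det = [(-0.4459)(1.2046) - (-0.4459)(0.3678)] / 1.25223435 = -0.37312912 / 1.25223435 = -0.298
  phi_hat_2 = [gamma(0) gamma(2) - gamma(1)^2] / det = [(1.2046)(0.3678) - (-0.4459)^2] / 1.25223435 = 0.24422507 / 1.25223435 = 0.195
So phi_hat = [-0.2980, 0.1950].
Therefore phi_hat_1 = -0.2980.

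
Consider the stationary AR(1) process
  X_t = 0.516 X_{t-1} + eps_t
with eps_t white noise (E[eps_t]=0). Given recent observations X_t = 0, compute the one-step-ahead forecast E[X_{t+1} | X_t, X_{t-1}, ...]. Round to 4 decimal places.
E[X_{t+1} \mid \mathcal F_t] = 0.0000

For an AR(p) model X_t = c + sum_i phi_i X_{t-i} + eps_t, the
one-step-ahead conditional mean is
  E[X_{t+1} | X_t, ...] = c + sum_i phi_i X_{t+1-i}.
Substitute known values:
  E[X_{t+1} | ...] = (0.516) * (0)
                   = 0.0000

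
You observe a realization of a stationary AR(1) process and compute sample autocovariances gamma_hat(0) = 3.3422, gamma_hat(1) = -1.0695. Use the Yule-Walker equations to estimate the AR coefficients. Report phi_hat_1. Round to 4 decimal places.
\hat\phi_{1} = -0.3200

The Yule-Walker equations for an AR(p) process read, in matrix form,
  Gamma_p phi = r_p,   with   (Gamma_p)_{ij} = gamma(|i - j|),
                       (r_p)_i = gamma(i),   i,j = 1..p.
Substitute the sample gammas (Toeplitz matrix and right-hand side of size 1):
  Gamma_p = [[3.3422]]
  r_p     = [-1.0695]
With p = 1 this is the single equation gamma(0) phi_1 = gamma(1):
  phi_hat_1 = gamma(1) / gamma(0) = -1.0695 / 3.3422 = -0.3200.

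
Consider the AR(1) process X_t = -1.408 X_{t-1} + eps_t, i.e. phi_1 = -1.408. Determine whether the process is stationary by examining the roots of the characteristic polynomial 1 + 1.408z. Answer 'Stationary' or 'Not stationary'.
\text{Not stationary}

The AR(p) characteristic polynomial is P(z) = 1 + 1.408z.
Stationarity requires all roots to lie outside the unit circle, i.e. |z| > 1 for every root.
This is linear in z: 1 + (1.408) z = 0  =>  z = -1/(1.408) = -0.710227,  |z| = 0.710227.
Moduli of all roots: 0.7102.
All moduli strictly greater than 1? No.
Verdict: Not stationary.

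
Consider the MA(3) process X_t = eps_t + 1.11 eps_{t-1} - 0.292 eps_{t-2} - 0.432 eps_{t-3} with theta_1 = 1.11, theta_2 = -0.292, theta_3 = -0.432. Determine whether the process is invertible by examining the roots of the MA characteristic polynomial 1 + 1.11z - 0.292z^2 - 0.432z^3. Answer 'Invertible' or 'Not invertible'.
\text{Invertible}

The MA(q) characteristic polynomial is P(z) = 1 + 1.11z - 0.292z^2 - 0.432z^3.
Invertibility requires all roots to lie outside the unit circle, i.e. |z| > 1 for every root.
Degree 3: look for a simple real root z0 first, then factor out (1 - z/z0) and solve the remaining quadratic.
Testing z0 = -1.25: P(-1.25) = 1 + (1.11)(-1.25) + (-0.292)(-1.25)^2 + (-0.432)(-1.25)^3
  = 1 + (-1.3875) + (-0.45625) + (0.84375) = 0.  So z_0 = -1.25 is a root, |z_0| = 1.25.
Divide out the factor (1 + 0.8 z) = (1 - z/z0) (since 1/z0 = -0.8):
  P(z) = (1 + 0.8 z)(1 + (0.31) z + (-0.54) z^2)
  [check: z-coef 0.31 - (-0.8) = 1.11; z^2-coef -0.54 - (-0.8)(0.31) = -0.292; z^3-coef -(-0.8)(-0.54) = -0.432.]
Remaining roots from the quadratic factor 1 + (0.31) z + (-0.54) z^2:
  Set 1 + (0.31) z + (-0.54) z^2 = 0, i.e. a z^2 + b z + c = 0 with a = -0.54, b = 0.31, c = 1.
  Discriminant D = b^2 - 4ac = (0.31)^2 - 4*(-0.54)*1 = 0.0961 - (-2.16) = 2.2561.
  D >= 0, so the roots are real: z = (-b +/- sqrt(D)) / (2a) = (-0.31 +/- 1.502032) / (-1.08).
    z_1 = (-0.31 + 1.502032) / (-1.08) = -1.1037,   |z_1| = 1.1037.
    z_2 = (-0.31 - 1.502032) / (-1.08) = 1.6778,   |z_2| = 1.6778.
Moduli of all roots: 1.2500, 1.1037, 1.6778.
All moduli strictly greater than 1? Yes.
Verdict: Invertible.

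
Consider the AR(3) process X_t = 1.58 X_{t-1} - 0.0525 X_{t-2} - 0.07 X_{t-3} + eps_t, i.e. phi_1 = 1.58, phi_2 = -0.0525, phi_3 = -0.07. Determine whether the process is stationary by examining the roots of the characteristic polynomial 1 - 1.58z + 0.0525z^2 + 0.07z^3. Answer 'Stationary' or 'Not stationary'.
\text{Not stationary}

The AR(p) characteristic polynomial is P(z) = 1 - 1.58z + 0.0525z^2 + 0.07z^3.
Stationarity requires all roots to lie outside the unit circle, i.e. |z| > 1 for every root.
Degree 3: look for a simple real root z0 first, then factor out (1 - z/z0) and solve the remaining quadratic.
Testing z0 = 4: P(4) = 1 + (-1.58)(4) + (0.0525)(4)^2 + (0.07)(4)^3
  = 1 + (-6.32) + (0.84) + (4.48) = 0.  So z_0 = 4 is a root, |z_0| = 4.
Divide out the factor (1 - 0.25 z) = (1 - z/z0) (since 1/z0 = 0.25):
  P(z) = (1 - 0.25 z)(1 + (-1.33) z + (-0.28) z^2)
  [check: z-coef -1.33 - (0.25) = -1.58; z^2-coef -0.28 - (0.25)(-1.33) = 0.0525; z^3-coef -(0.25)(-0.28) = 0.07.]
Remaining roots from the quadratic factor 1 + (-1.33) z + (-0.28) z^2:
  Set 1 + (-1.33) z + (-0.28) z^2 = 0, i.e. a z^2 + b z + c = 0 with a = -0.28, b = -1.33, c = 1.
  Discriminant D = b^2 - 4ac = (-1.33)^2 - 4*(-0.28)*1 = 1.7689 - (-1.12) = 2.8889.
  D >= 0, so the roots are real: z = (-b +/- sqrt(D)) / (2a) = (1.33 +/- 1.699676) / (-0.56).
    z_1 = (1.33 + 1.699676) / (-0.56) = -5.4101,   |z_1| = 5.4101.
    z_2 = (1.33 - 1.699676) / (-0.56) = 0.6601,   |z_2| = 0.6601.
Moduli of all roots: 4.0000, 5.4101, 0.6601.
All moduli strictly greater than 1? No.
Verdict: Not stationary.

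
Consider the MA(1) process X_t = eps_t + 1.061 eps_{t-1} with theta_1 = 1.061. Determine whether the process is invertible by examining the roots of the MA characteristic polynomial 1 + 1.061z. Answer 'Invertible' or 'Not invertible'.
\text{Not invertible}

The MA(q) characteristic polynomial is P(z) = 1 + 1.061z.
Invertibility requires all roots to lie outside the unit circle, i.e. |z| > 1 for every root.
This is linear in z: 1 + (1.061) z = 0  =>  z = -1/(1.061) = -0.942507,  |z| = 0.942507.
Moduli of all roots: 0.9425.
All moduli strictly greater than 1? No.
Verdict: Not invertible.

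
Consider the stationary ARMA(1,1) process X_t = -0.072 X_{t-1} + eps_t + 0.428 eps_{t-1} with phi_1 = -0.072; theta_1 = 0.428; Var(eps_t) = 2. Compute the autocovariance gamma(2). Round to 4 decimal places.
\gamma(2) = -0.0499

Multiply the model equation by X_{t-k} and take expectations. With theta_0 = psi_0 = 1 and psi_j the MA(infinity) weights, this gives
  gamma(k) - sum_i phi_i gamma(k-i) = c_k,
  c_k = sigma^2 * sum_{j=k..q} theta_j psi_{j-k}   (c_k = 0 for k > q),
using gamma(-m) = gamma(m).
psi-weights needed (psi_j = theta_j + sum_i phi_i psi_{j-i}):
  psi_1 = theta_1 + phi_1 = 0.428 + (-0.072) = 0.356
Right-hand sides:
  c_0 = sigma^2 (1 + theta_1 psi_1) = 2 * (1 + (0.428)(0.356)) = 2 * 1.152368 = 2.304736
  c_1 = sigma^2 theta_1 = 2 * (0.428) = 0.856
  c_2 = 0
Equations for k = 0 and k = 1 (AR order 1):
  gamma(0) = phi_1 gamma(1) + c_0
  gamma(1) = phi_1 gamma(0) + c_1
Substituting the second into the first: gamma(0) (1 - phi_1^2) = c_0 + phi_1 c_1, so
  gamma(0) = (c_0 + phi_1 c_1) / (1 - phi_1^2) = (2.304736 + (-0.072)(0.856)) / (1 - (-0.072)^2) = 2.243104 / 0.994816 = 2.254793.
  gamma(1) = phi_1 gamma(0) + c_1 = (-0.072)(2.254793) + (0.856) = 0.693655.
For k = 2 (> q): gamma(2) = phi_1 gamma(1) = (-0.072)(0.693655) = -0.049943.
Therefore gamma(2) = -0.0499 (to 4 decimal places).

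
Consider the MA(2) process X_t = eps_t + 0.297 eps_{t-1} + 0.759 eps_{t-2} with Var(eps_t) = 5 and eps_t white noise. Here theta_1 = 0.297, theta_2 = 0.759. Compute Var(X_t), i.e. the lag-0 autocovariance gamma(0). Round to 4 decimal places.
\gamma(0) = 8.3215

For an MA(q) process X_t = eps_t + sum_i theta_i eps_{t-i} with
Var(eps_t) = sigma^2, the variance is
  gamma(0) = sigma^2 * (1 + sum_i theta_i^2).
  sum_i theta_i^2 = (0.297)^2 + (0.759)^2 = 0.088209 + 0.576081 = 0.66429.
  gamma(0) = 5 * (1 + 0.66429) = 5 * 1.66429 = 8.32145, which rounds to 8.3215.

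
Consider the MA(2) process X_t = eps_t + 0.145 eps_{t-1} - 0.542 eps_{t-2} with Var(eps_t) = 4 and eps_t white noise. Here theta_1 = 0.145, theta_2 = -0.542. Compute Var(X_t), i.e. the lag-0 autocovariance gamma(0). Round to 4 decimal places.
\gamma(0) = 5.2592

For an MA(q) process X_t = eps_t + sum_i theta_i eps_{t-i} with
Var(eps_t) = sigma^2, the variance is
  gamma(0) = sigma^2 * (1 + sum_i theta_i^2).
  sum_i theta_i^2 = (0.145)^2 + (-0.542)^2 = 0.021025 + 0.293764 = 0.314789.
  gamma(0) = 4 * (1 + 0.314789) = 4 * 1.314789 = 5.259156, which rounds to 5.2592.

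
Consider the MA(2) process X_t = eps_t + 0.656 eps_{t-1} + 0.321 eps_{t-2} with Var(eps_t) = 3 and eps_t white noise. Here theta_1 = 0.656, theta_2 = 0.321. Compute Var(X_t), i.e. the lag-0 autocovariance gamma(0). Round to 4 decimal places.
\gamma(0) = 4.6001

For an MA(q) process X_t = eps_t + sum_i theta_i eps_{t-i} with
Var(eps_t) = sigma^2, the variance is
  gamma(0) = sigma^2 * (1 + sum_i theta_i^2).
  sum_i theta_i^2 = (0.656)^2 + (0.321)^2 = 0.430336 + 0.103041 = 0.533377.
  gamma(0) = 3 * (1 + 0.533377) = 3 * 1.533377 = 4.600131, which rounds to 4.6001.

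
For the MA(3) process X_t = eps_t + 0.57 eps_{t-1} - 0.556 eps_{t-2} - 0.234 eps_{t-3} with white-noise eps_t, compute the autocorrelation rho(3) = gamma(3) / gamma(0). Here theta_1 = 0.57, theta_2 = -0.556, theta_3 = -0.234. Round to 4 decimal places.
\rho(3) = -0.1386

For an MA(q) process with theta_0 = 1, the autocovariance is
  gamma(k) = sigma^2 * sum_{i=0..q-k} theta_i * theta_{i+k},
and rho(k) = gamma(k) / gamma(0). Sigma^2 cancels.
  numerator   = (1)*(-0.234) = -0.234.
  denominator = (1)^2 + (0.57)^2 + (-0.556)^2 + (-0.234)^2 = 1.688792.
  rho(3) = -0.234 / 1.688792 = -0.1386.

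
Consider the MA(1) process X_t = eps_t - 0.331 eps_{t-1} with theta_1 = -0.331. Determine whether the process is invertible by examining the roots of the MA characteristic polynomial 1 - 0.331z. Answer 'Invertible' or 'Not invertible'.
\text{Invertible}

The MA(q) characteristic polynomial is P(z) = 1 - 0.331z.
Invertibility requires all roots to lie outside the unit circle, i.e. |z| > 1 for every root.
This is linear in z: 1 + (-0.331) z = 0  =>  z = -1/(-0.331) = 3.021148,  |z| = 3.021148.
Moduli of all roots: 3.0211.
All moduli strictly greater than 1? Yes.
Verdict: Invertible.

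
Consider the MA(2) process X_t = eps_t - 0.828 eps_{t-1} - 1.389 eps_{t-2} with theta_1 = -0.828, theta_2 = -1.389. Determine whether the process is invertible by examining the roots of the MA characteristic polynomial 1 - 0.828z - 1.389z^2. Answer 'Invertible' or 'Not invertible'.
\text{Not invertible}

The MA(q) characteristic polynomial is P(z) = 1 - 0.828z - 1.389z^2.
Invertibility requires all roots to lie outside the unit circle, i.e. |z| > 1 for every root.
Set 1 + (-0.828) z + (-1.389) z^2 = 0, i.e. a z^2 + b z + c = 0 with a = -1.389, b = -0.828, c = 1.
Discriminant D = b^2 - 4ac = (-0.828)^2 - 4*(-1.389)*1 = 0.685584 - (-5.556) = 6.241584.
D >= 0, so the roots are real: z = (-b +/- sqrt(D)) / (2a) = (0.828 +/- 2.498316) / (-2.778).
  z_1 = (0.828 + 2.498316) / (-2.778) = -1.1974,   |z_1| = 1.1974.
  z_2 = (0.828 - 2.498316) / (-2.778) = 0.6013,   |z_2| = 0.6013.
Moduli of all roots: 1.1974, 0.6013.
All moduli strictly greater than 1? No.
Verdict: Not invertible.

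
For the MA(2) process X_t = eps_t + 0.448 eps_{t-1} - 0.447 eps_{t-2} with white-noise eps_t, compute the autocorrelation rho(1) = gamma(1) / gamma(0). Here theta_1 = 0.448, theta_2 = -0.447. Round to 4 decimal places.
\rho(1) = 0.1769

For an MA(q) process with theta_0 = 1, the autocovariance is
  gamma(k) = sigma^2 * sum_{i=0..q-k} theta_i * theta_{i+k},
and rho(k) = gamma(k) / gamma(0). Sigma^2 cancels.
  numerator   = (1)*(0.448) + (0.448)*(-0.447) = 0.247744.
  denominator = (1)^2 + (0.448)^2 + (-0.447)^2 = 1.400513.
  rho(1) = 0.247744 / 1.400513 = 0.1769.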